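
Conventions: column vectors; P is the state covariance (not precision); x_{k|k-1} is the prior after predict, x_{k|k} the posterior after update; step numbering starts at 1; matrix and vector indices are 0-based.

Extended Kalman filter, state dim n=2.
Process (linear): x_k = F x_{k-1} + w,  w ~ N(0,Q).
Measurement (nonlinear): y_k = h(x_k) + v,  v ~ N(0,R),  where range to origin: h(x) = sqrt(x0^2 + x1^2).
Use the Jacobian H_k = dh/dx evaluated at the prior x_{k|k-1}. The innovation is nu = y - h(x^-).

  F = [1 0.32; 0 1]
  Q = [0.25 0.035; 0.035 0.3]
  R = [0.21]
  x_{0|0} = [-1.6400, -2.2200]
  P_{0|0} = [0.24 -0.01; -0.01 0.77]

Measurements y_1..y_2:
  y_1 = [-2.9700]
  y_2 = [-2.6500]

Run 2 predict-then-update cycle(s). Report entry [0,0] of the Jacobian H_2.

H_jac[0,0] = 0.4825

step 1: x^-=[-2.3504, -2.2200]  P^-=[0.5624 0.2714; 0.2714 1.0700]  H_jac=[-0.7270 -0.6867]  S=[1.2827]  K=[-0.4641; -0.7266]  nu=[-6.2031]  x^+=[0.5282, 2.2872]  P^+=[0.2862 -0.1611; -0.1611 0.3928]
step 2: x^-=[1.2601, 2.2872]  P^-=[0.4733 -0.0004; -0.0004 0.6928]  H_jac=[0.4825 0.8759]  S=[0.8513]  K=[0.2679; 0.7125]  nu=[-5.2613]  x^+=[-0.1492, -1.4616]  P^+=[0.4123 -0.1629; -0.1629 0.2606]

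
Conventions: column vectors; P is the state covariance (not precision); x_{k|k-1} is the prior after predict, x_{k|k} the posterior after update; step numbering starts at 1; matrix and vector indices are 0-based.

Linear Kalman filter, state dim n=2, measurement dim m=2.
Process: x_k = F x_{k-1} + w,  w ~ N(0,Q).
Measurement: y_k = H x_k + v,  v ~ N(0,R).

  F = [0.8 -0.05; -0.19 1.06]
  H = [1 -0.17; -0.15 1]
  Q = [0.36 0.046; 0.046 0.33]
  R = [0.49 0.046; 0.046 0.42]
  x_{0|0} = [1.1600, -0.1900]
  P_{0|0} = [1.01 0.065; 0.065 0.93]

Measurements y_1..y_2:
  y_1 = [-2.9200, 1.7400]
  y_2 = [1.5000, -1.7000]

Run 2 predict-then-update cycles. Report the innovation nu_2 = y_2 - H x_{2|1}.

step 1: x^-=[0.9375, -0.4218]  P^-=[1.0035 -0.1011; -0.1011 1.3852]  S=[1.5679 -0.4437; -0.4437 1.8581]  K=[0.6571 0.0215; -0.0015 0.7533]  nu=[-3.9292, 2.3024]  x^+=[-1.5948, 1.3185]  P^+=[0.3383 0.0900; 0.0900 0.3298]
step 2: x^-=[-1.3418, 1.7006]  P^-=[0.5701 0.0543; 0.0543 0.6765]  S=[1.0612 -0.0989; -0.0989 1.0931]  K=[0.5303 0.0194; -0.0003 0.6115]  nu=[3.1309, -3.6019]  x^+=[0.2488, -0.5026]  P^+=[0.2733 0.0735; 0.0735 0.2678]

innov = [3.1309, -3.6019]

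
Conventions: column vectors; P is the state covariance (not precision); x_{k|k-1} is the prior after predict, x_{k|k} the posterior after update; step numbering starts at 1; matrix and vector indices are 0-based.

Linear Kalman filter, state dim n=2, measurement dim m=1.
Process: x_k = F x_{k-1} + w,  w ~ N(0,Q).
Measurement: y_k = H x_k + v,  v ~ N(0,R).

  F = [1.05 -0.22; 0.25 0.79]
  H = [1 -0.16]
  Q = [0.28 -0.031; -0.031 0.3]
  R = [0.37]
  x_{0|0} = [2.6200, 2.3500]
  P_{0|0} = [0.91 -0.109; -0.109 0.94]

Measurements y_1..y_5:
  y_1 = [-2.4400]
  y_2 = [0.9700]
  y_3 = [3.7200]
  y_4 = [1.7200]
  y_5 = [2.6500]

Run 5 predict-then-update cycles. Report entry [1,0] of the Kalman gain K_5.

K[1,0] = -0.2225

step 1: x^-=[2.2340, 2.5115]  P^-=[1.3791 -0.0399; -0.0399 0.9005]  S=[1.7850]  K=[0.7762; -0.1031]  nu=[-4.2722]  x^+=[-1.0821, 2.9519]  P^+=[0.3037 0.1029; 0.1029 0.8815]
step 2: x^-=[-1.7857, 2.0614]  P^-=[0.6099 -0.0248; -0.0248 0.9098]  S=[1.0111]  K=[0.6071; -0.1685]  nu=[3.0855]  x^+=[0.0876, 1.5416]  P^+=[0.2372 0.0786; 0.0786 0.8811]
step 3: x^-=[-0.2472, 1.2398]  P^-=[0.5478 -0.0610; -0.0610 0.8958]  S=[0.9603]  K=[0.5807; -0.2127]  nu=[4.1655]  x^+=[2.1716, 0.3536]  P^+=[0.2241 0.0577; 0.0577 0.8523]
step 4: x^-=[2.2024, 0.8223]  P^-=[0.5417 -0.0757; -0.0757 0.8687]  S=[0.9581]  K=[0.5780; -0.2240]  nu=[-0.3508]  x^+=[1.9996, 0.9009]  P^+=[0.2216 0.0484; 0.0484 0.8206]
step 5: x^-=[1.9014, 1.2116]  P^-=[0.5417 -0.0780; -0.0780 0.8451]  S=[0.9582]  K=[0.5783; -0.2225]  nu=[0.9424]  x^+=[2.4464, 1.0019]  P^+=[0.2212 0.0453; 0.0453 0.7977]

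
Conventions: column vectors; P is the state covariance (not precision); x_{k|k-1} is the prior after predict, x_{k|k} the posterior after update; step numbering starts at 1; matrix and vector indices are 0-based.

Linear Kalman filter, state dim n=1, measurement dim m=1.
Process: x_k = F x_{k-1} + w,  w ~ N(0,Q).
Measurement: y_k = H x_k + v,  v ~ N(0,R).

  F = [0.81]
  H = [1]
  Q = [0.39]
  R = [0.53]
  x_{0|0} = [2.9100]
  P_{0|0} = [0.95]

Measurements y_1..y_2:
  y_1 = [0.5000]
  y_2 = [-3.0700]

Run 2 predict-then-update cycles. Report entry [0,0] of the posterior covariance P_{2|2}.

P_post[0,0] = 0.2854

step 1: x^-=[2.3571]  P^-=[1.0133]  S=[1.5433]  K=[0.6566]  nu=[-1.8571]  x^+=[1.1378]  P^+=[0.3480]
step 2: x^-=[0.9216]  P^-=[0.6183]  S=[1.1483]  K=[0.5385]  nu=[-3.9916]  x^+=[-1.2277]  P^+=[0.2854]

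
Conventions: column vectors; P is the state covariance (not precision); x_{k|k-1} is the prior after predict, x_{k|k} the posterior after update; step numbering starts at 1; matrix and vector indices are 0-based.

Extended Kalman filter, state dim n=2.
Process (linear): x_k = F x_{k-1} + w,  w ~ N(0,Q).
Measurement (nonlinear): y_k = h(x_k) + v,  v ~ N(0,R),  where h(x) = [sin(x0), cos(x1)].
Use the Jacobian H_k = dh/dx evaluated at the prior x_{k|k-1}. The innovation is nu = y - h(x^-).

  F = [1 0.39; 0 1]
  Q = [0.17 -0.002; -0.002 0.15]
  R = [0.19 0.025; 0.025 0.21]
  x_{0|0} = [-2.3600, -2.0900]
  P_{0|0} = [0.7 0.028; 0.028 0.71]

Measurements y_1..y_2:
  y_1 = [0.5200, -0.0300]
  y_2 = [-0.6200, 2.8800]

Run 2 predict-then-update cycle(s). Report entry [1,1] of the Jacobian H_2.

step 1: x^-=[-3.1751, -2.0900]  P^-=[0.9998 0.3029; 0.3029 0.8600]  H_jac=[-0.9994 0.0000; 0.0000 0.8682]  S=[1.1887 -0.2378; -0.2378 0.8583]  K=[-0.8251 0.0778; -0.0853 0.8463]  nu=[0.4865, 0.4662]  x^+=[-3.5402, -1.7370]  P^+=[0.1549 -0.0049; -0.0049 0.2022]
step 2: x^-=[-4.2177, -1.7370]  P^-=[0.3518 0.0719; 0.0719 0.3522]  H_jac=[-0.4748 0.0000; 0.0000 0.9862]  S=[0.2693 -0.0087; -0.0087 0.5526]  K=[-0.6164 0.1187; -0.1066 0.6270]  nu=[-1.5001, 3.0454]  x^+=[-2.9315, 0.3323]  P^+=[0.2404 0.0096; 0.0096 0.1308]

H_jac[1,1] = 0.9862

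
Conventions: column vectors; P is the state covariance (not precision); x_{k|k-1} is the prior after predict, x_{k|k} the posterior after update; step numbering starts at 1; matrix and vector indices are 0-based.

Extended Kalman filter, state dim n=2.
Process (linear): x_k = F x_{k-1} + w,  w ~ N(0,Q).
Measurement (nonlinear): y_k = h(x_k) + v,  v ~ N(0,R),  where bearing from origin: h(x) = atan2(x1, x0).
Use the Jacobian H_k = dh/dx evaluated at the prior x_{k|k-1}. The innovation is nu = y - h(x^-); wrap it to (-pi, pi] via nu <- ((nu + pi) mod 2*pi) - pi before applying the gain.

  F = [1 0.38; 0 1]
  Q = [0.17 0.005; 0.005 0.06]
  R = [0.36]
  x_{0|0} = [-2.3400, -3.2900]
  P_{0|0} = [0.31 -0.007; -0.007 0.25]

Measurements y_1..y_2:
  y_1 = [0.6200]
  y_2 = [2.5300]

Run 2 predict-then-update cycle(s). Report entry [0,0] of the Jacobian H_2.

H_jac[0,0] = 0.1086

step 1: x^-=[-3.5902, -3.2900]  P^-=[0.5108 0.0930; 0.0930 0.3100]  H_jac=[0.1387 -0.1514]  S=[0.3730]  K=[0.1522; -0.0912]  nu=[3.0198]  x^+=[-3.1305, -3.5655]  P^+=[0.5021 0.0982; 0.0982 0.3069]
step 2: x^-=[-4.4854, -3.5655]  P^-=[0.7911 0.2198; 0.2198 0.3669]  H_jac=[0.1086 -0.1366]  S=[0.3697]  K=[0.1512; -0.0710]  nu=[-1.2832]  x^+=[-4.6794, -3.4743]  P^+=[0.7826 0.2238; 0.2238 0.3650]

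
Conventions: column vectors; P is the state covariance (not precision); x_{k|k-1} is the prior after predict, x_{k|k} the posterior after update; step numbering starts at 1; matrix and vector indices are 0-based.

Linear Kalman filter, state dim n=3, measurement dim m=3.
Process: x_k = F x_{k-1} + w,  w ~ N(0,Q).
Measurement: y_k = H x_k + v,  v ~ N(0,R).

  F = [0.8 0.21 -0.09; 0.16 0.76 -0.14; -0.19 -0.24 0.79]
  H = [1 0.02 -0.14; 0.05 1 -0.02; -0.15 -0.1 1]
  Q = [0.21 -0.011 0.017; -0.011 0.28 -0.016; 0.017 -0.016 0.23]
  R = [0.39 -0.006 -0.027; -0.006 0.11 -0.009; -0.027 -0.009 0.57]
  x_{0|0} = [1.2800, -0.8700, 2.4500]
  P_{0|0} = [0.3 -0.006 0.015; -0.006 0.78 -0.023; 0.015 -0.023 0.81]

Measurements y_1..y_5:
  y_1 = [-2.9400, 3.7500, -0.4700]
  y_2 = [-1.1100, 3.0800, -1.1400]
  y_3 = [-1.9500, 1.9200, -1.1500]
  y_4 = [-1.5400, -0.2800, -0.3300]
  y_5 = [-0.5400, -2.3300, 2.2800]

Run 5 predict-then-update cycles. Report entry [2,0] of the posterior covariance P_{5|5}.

P_post[2,0] = 0.0149

step 1: x^-=[0.6208, -0.7994, 1.9011]  P^-=[0.4397 0.1586 -0.1187; 0.1586 0.7568 -0.2682; -0.1187 -0.2682 0.7950]  S=[0.8866 0.2330 -0.3524; 0.2330 0.8951 -0.4035; -0.3524 -0.4035 1.4764]  K=[0.4999 0.0763 0.0044; 0.0089 0.8517 -0.0141; -0.0313 -0.0717 0.5416]  nu=[-3.2787, 4.5564, -2.3579]  x^+=[-0.6810, 3.0856, 0.4001]  P^+=[0.1969 -0.0041 0.0174; -0.0041 0.0938 -0.0072; 0.0174 -0.0072 0.3121]
step 2: x^-=[0.0672, 2.1801, -0.2951]  P^-=[0.3391 0.0290 -0.0289; 0.0290 0.3451 -0.0748; -0.0289 -0.0748 0.4344]  S=[0.7474 0.0593 -0.1744; 0.0593 0.4621 -0.1357; -0.1744 -0.1357 1.0400]  K=[0.4571 0.0427 0.0027; -0.0002 0.7499 -0.0115; -0.0199 -0.0584 0.4181]  nu=[-1.2621, 0.8907, -0.6168]  x^+=[-0.4734, 2.8553, -0.5799]  P^+=[0.1802 -0.0068 0.0152; -0.0068 0.0828 -0.0060; 0.0152 -0.0060 0.2411]
step 3: x^-=[0.2731, 2.1755, -1.0535]  P^-=[0.3267 0.0226 -0.0214; 0.0226 0.3361 -0.0635; -0.0214 -0.0635 0.3888]  S=[0.7317 0.0503 -0.1575; 0.0503 0.4519 -0.1211; -0.1575 -0.1211 0.9893]  K=[0.4492 0.0379 0.0027; -0.0013 0.7464 -0.0104; -0.0171 -0.0527 0.3935]  nu=[-2.4141, -0.2902, 0.1620]  x^+=[-0.8218, 1.9603, -0.9332]  P^+=[0.1771 -0.0071 0.0149; -0.0071 0.0825 -0.0054; 0.0149 -0.0054 0.2269]
step 4: x^-=[-0.1618, 1.4890, -1.0516]  P^-=[0.3245 0.0218 -0.0199; 0.0218 0.3354 -0.0614; -0.0199 -0.0614 0.3797]  S=[0.7289 0.0490 -0.1542; 0.0490 0.4510 -0.1185; -0.1542 -0.1185 0.9793]  K=[0.4477 0.0373 0.0027; -0.0014 0.7462 -0.0102; -0.0164 -0.0514 0.3883]  nu=[-1.5552, -1.7819, 0.8462]  x^+=[-0.9222, 0.1528, -0.6060]  P^+=[0.1765 -0.0071 0.0149; -0.0071 0.0824 -0.0053; 0.0149 -0.0053 0.2239]
step 5: x^-=[-0.6511, 0.0535, -0.3402]  P^-=[0.3241 0.0216 -0.0196; 0.0216 0.3352 -0.0610; -0.0196 -0.0610 0.3778]  S=[0.7283 0.0487 -0.1535; 0.0487 0.4509 -0.1180; -0.1535 -0.1180 0.9771]  K=[0.4474 0.0372 0.0028; -0.0014 0.7462 -0.0101; -0.0162 -0.0511 0.3871]  nu=[0.0624, -2.3577, 2.5279]  x^+=[-0.7038, -1.7316, 0.7578]  P^+=[0.1764 -0.0071 0.0149; -0.0071 0.0824 -0.0053; 0.0149 -0.0053 0.2233]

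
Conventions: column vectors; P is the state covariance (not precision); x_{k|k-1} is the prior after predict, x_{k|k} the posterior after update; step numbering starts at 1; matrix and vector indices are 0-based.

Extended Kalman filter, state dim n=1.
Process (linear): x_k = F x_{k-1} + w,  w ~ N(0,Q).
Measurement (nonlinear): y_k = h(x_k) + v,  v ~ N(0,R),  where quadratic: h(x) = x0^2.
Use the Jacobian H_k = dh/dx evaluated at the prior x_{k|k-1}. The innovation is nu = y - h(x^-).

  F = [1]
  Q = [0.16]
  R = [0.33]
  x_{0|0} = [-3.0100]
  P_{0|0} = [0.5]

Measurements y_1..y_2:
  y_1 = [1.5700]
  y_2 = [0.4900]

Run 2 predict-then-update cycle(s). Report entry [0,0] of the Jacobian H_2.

H_jac[0,0] = -3.5655

step 1: x^-=[-3.0100]  P^-=[0.6600]  H_jac=[-6.0200]  S=[24.2487]  K=[-0.1639]  nu=[-7.4901]  x^+=[-1.7827]  P^+=[0.0090]
step 2: x^-=[-1.7827]  P^-=[0.1690]  H_jac=[-3.5655]  S=[2.4782]  K=[-0.2431]  nu=[-2.6881]  x^+=[-1.1292]  P^+=[0.0225]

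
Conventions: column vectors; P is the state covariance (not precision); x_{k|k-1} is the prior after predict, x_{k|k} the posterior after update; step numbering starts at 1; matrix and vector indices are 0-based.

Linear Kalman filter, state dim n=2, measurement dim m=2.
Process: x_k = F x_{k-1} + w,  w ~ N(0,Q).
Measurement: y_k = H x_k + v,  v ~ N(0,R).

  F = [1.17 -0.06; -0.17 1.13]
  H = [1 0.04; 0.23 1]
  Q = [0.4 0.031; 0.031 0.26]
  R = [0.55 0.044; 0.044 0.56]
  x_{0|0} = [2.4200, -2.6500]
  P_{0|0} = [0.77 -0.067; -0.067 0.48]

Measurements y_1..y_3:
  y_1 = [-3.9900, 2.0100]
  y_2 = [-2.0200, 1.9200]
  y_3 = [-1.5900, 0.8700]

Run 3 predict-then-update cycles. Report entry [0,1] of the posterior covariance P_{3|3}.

step 1: x^-=[2.9904, -3.4059]  P^-=[1.4652 -0.2440; -0.2440 0.9209]  S=[1.9971 0.1716; 0.1716 1.4462]  K=[0.7307 -0.0224; -0.1567 0.6166]  nu=[-6.8442, 4.7281]  x^+=[-2.1163, 0.5818]  P^+=[0.4038 -0.0733; -0.0733 0.3552]
step 2: x^-=[-2.5110, 1.0172]  P^-=[0.9644 -0.1710; -0.1710 0.7534]  S=[1.5019 0.1234; 0.1234 1.2858]  K=[0.6393 -0.0218; -0.1405 0.5689]  nu=[0.4503, 1.4803]  x^+=[-2.2554, 1.7960]  P^+=[0.3533 -0.0654; -0.0654 0.3274]
step 3: x^-=[-2.7466, 2.4129]  P^-=[0.8940 -0.1485; -0.1485 0.7134]  S=[1.4332 0.1282; 0.1282 1.2524]  K=[0.6212 -0.0180; -0.1335 0.5560]  nu=[1.0601, -0.9112]  x^+=[-2.0716, 1.7648]  P^+=[0.3433 -0.0617; -0.0617 0.3197]

P_post[0,1] = -0.0617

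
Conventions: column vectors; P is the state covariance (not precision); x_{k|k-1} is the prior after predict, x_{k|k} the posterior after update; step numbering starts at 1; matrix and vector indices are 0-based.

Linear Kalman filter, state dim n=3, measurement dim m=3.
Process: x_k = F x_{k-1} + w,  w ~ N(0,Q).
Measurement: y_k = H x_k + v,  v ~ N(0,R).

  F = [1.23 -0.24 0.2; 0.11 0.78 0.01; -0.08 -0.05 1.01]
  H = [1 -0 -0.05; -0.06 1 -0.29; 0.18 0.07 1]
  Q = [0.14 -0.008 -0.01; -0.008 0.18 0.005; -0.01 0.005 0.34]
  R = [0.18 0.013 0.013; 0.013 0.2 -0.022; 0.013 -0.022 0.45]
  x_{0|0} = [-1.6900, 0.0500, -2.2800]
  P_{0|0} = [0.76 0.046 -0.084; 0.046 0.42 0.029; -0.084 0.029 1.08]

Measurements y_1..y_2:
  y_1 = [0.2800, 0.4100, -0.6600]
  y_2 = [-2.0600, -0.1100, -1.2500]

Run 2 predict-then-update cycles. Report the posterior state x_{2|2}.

step 1: x^-=[-2.5467, -0.1697, -2.1701]  P^-=[1.2859 0.0629 0.0261; 0.0629 0.4530 0.0033; 0.0261 0.0033 1.4586]  S=[1.4670 0.0122 0.2018; 0.0122 0.7718 -0.4158; 0.2018 -0.4158 1.9640]  K=[0.8704 -0.0208 0.0396; 0.0147 0.6688 0.1637; -0.1306 -0.1524 0.7263]  nu=[2.7182, -0.2024, 1.9804]  x^+=[-0.0982, 0.0589, -1.0557]  P^+=[0.1569 0.0158 0.0002; 0.0158 0.1447 0.0462; 0.0002 0.0462 0.3252]
step 2: x^-=[-0.3460, 0.0246, -1.0613]  P^-=[0.3851 0.0086 0.0299; 0.0086 0.2734 0.0366; 0.0299 0.0366 0.6686]  S=[0.5638 -0.0022 0.0790; -0.0022 0.5098 -0.1669; 0.0790 -0.1669 1.1485]  K=[0.6753 -0.0307 0.0360; -0.0042 0.5574 0.1311; -0.0876 -0.1235 0.5771]  nu=[-1.7671, -0.4632, -0.1281]  x^+=[-1.5296, -0.2430, -0.9233]  P^+=[0.1218 0.0100 0.0030; 0.0100 0.1197 0.0365; 0.0030 0.0365 0.2582]

x_post = [-1.5296, -0.2430, -0.9233]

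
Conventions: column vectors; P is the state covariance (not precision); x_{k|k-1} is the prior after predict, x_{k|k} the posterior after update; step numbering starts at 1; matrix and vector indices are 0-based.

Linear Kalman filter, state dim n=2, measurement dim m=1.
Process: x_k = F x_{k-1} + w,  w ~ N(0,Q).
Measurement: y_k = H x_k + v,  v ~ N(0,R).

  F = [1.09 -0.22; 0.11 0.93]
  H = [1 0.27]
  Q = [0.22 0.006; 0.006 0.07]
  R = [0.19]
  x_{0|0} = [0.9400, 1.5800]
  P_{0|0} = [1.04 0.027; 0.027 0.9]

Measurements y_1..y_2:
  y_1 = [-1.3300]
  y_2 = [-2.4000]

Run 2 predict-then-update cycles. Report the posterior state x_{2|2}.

step 1: x^-=[0.6770, 1.5728]  P^-=[1.4862 -0.0267; -0.0267 0.8665]  S=[1.7250]  K=[0.8574; 0.1201]  nu=[-2.4317]  x^+=[-1.4079, 1.2807]  P^+=[0.2181 -0.2044; -0.2044 0.8416]
step 2: x^-=[-1.8164, 1.0361]  P^-=[0.6179 -0.3423; -0.3423 0.7587]  S=[0.6784]  K=[0.7746; -0.2026]  nu=[-0.8634]  x^+=[-2.4852, 1.2111]  P^+=[0.2109 -0.2358; -0.2358 0.7309]

x_post = [-2.4852, 1.2111]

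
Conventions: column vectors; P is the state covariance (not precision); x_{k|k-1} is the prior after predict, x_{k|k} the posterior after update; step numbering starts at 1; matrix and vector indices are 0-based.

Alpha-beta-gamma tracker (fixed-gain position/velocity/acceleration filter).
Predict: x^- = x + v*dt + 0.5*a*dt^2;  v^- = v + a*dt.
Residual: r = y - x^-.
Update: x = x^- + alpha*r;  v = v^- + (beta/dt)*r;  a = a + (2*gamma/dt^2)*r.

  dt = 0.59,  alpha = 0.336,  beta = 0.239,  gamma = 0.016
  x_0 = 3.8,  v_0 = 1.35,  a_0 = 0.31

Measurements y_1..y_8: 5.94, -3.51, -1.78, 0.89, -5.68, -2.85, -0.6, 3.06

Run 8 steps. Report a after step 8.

a_post = 0.9074

step 1: x_pred=4.6505  r=1.2895  x^+=5.0837  v^+=2.0553  a^+=0.4285
step 2: x_pred=6.3709  r=-9.8809  x^+=3.0509  v^+=-1.6945  a^+=-0.4798
step 3: x_pred=1.9677  r=-3.7477  x^+=0.7085  v^+=-3.4957  a^+=-0.8243
step 4: x_pred=-1.4975  r=2.3875  x^+=-0.6953  v^+=-3.0149  a^+=-0.6048
step 5: x_pred=-2.5794  r=-3.1006  x^+=-3.6212  v^+=-4.6278  a^+=-0.8899
step 6: x_pred=-6.5064  r=3.6564  x^+=-5.2779  v^+=-3.6716  a^+=-0.5537
step 7: x_pred=-7.5405  r=6.9405  x^+=-5.2085  v^+=-1.1868  a^+=0.0843
step 8: x_pred=-5.8941  r=8.9541  x^+=-2.8855  v^+=2.4901  a^+=0.9074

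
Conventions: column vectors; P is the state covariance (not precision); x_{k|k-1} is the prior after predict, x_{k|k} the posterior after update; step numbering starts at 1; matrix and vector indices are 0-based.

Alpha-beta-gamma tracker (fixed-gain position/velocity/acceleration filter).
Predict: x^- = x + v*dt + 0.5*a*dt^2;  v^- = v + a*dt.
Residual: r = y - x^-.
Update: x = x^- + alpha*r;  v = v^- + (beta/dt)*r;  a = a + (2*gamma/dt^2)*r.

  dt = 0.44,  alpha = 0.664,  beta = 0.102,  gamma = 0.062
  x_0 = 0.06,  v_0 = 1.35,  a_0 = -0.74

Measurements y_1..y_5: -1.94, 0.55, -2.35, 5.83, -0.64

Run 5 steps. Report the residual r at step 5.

resid = -3.7235

step 1: x_pred=0.5824  r=-2.5224  x^+=-1.0925  v^+=0.4397  a^+=-2.3556
step 2: x_pred=-1.1270  r=1.6770  x^+=-0.0135  v^+=-0.2080  a^+=-1.2814
step 3: x_pred=-0.2291  r=-2.1209  x^+=-1.6374  v^+=-1.2635  a^+=-2.6399
step 4: x_pred=-2.4488  r=8.2788  x^+=3.0483  v^+=-0.5059  a^+=2.6627
step 5: x_pred=3.0835  r=-3.7235  x^+=0.6111  v^+=-0.1975  a^+=0.2778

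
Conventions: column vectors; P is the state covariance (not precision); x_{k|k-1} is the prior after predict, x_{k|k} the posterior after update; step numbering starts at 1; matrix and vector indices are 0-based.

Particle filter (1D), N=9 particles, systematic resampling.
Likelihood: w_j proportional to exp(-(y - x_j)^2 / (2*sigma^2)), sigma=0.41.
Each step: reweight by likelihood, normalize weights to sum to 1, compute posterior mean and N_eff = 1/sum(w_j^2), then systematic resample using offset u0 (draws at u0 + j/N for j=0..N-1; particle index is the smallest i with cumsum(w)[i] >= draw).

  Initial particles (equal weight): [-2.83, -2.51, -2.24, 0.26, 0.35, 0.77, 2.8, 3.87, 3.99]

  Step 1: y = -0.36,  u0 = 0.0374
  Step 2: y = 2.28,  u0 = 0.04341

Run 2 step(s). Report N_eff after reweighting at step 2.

N_eff = 7.1494

step 1: w=[0.0000, 0.0000, 0.0000, 0.5647, 0.3955, 0.0397, 0.0000, 0.0000, 0.0000]  mean=0.3157  Neff=2.0968  idx=[3, 3, 3, 3, 3, 4, 4, 4, 4]
step 2: w=[0.0605, 0.0605, 0.0605, 0.0605, 0.0605, 0.1743, 0.1743, 0.1743, 0.1743]  mean=0.3228  Neff=7.1494  idx=[0, 2, 4, 5, 6, 6, 7, 7, 8]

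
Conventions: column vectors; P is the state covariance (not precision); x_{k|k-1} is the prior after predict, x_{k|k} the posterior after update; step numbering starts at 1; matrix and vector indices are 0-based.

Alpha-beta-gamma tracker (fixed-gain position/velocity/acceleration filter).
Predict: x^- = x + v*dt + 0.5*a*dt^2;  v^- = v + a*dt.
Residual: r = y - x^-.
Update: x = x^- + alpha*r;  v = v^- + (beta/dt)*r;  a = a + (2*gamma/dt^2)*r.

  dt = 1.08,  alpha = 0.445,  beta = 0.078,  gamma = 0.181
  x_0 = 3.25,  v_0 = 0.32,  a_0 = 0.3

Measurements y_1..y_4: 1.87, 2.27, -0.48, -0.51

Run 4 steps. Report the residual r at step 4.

resid = -0.0069

step 1: x_pred=3.7706  r=-1.9006  x^+=2.9248  v^+=0.5067  a^+=-0.2899
step 2: x_pred=3.3030  r=-1.0330  x^+=2.8433  v^+=0.1191  a^+=-0.6105
step 3: x_pred=2.6159  r=-3.0959  x^+=1.2382  v^+=-0.7638  a^+=-1.5713
step 4: x_pred=-0.5031  r=-0.0069  x^+=-0.5061  v^+=-2.4613  a^+=-1.5735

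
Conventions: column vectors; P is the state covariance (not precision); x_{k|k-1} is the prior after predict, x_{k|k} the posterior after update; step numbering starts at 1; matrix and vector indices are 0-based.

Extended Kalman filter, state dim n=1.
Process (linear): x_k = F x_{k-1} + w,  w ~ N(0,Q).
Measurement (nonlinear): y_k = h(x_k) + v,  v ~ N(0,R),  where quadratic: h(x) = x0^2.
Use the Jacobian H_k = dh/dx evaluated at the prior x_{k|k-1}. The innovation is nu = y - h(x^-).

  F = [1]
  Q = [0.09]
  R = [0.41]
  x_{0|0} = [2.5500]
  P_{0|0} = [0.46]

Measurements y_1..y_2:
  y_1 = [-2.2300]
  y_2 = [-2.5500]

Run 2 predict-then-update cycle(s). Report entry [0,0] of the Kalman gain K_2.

K[0,0] = 0.2519

step 1: x^-=[2.5500]  P^-=[0.5500]  H_jac=[5.1000]  S=[14.7155]  K=[0.1906]  nu=[-8.7325]  x^+=[0.8855]  P^+=[0.0153]
step 2: x^-=[0.8855]  P^-=[0.1053]  H_jac=[1.7709]  S=[0.7403]  K=[0.2519]  nu=[-3.3340]  x^+=[0.0455]  P^+=[0.0583]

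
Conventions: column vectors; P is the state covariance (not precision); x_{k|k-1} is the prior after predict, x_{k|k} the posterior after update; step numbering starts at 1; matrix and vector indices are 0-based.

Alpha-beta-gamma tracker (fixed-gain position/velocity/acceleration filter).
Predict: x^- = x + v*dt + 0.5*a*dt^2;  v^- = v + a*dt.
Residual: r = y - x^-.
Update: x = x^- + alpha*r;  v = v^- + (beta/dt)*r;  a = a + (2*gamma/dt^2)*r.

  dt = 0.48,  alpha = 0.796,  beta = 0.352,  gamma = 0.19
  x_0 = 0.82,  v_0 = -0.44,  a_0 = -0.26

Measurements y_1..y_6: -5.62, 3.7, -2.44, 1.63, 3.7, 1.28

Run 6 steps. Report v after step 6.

step 1: x_pred=0.5788  r=-6.1988  x^+=-4.3554  v^+=-5.1106  a^+=-10.4838
step 2: x_pred=-8.0163  r=11.7163  x^+=1.3099  v^+=-1.5509  a^+=8.8399
step 3: x_pred=1.5838  r=-4.0238  x^+=-1.6191  v^+=-0.2585  a^+=2.2034
step 4: x_pred=-1.4894  r=3.1194  x^+=0.9936  v^+=3.0867  a^+=7.3483
step 5: x_pred=3.3218  r=0.3782  x^+=3.6228  v^+=6.8912  a^+=7.9721
step 6: x_pred=7.8490  r=-6.5690  x^+=2.6201  v^+=5.9006  a^+=-2.8622

v_post = 5.9006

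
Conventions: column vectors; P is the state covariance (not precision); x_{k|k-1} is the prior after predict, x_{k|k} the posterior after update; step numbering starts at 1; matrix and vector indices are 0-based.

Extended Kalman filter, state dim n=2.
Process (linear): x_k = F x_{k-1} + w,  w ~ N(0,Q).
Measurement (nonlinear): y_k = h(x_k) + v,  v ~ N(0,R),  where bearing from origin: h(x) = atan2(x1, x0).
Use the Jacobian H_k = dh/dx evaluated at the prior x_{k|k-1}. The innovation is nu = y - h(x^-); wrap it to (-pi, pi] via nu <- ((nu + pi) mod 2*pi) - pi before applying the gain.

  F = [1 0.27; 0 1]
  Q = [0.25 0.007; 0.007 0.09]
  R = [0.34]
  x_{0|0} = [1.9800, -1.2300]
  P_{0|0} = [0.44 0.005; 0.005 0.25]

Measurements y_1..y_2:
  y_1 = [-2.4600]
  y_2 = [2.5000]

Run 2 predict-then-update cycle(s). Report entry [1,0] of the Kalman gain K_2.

step 1: x^-=[1.6479, -1.2300]  P^-=[0.7109 0.0795; 0.0795 0.3400]  H_jac=[0.2909 0.3897]  S=[0.4698]  K=[0.5061; 0.3313]  nu=[-1.8188]  x^+=[0.7274, -1.8325]  P^+=[0.5906 0.0007; 0.0007 0.2884]
step 2: x^-=[0.2326, -1.8325]  P^-=[0.8620 0.0856; 0.0856 0.3784]  H_jac=[0.5371 0.0682]  S=[0.5967]  K=[0.7857; 0.1203]  nu=[-2.3387]  x^+=[-1.6048, -2.1138]  P^+=[0.4937 0.0292; 0.0292 0.3698]

K[1,0] = 0.1203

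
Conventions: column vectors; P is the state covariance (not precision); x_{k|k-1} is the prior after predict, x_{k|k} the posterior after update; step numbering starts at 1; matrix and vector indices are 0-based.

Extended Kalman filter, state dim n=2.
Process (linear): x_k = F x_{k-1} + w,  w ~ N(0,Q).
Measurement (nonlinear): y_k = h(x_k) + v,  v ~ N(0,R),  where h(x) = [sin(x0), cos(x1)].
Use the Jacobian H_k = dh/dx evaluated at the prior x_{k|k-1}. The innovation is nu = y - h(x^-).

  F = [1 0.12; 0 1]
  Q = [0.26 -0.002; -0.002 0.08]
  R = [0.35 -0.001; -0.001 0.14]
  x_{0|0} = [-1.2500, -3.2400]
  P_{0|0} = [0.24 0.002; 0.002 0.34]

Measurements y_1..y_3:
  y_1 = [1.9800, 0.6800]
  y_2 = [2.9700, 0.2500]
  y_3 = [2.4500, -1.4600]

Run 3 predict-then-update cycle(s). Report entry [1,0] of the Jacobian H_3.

H_jac[1,0] = 0.0000

step 1: x^-=[-1.6388, -3.2400]  P^-=[0.5054 0.0408; 0.0408 0.4200]  H_jac=[-0.0680 0.0000; 0.0000 -0.0982]  S=[0.3523 -0.0007; -0.0007 0.1441]  K=[-0.0975 -0.0283; -0.0085 -0.2865]  nu=[2.9777, 1.6752]  x^+=[-1.9766, -3.7451]  P^+=[0.5019 0.0394; 0.0394 0.4082]
step 2: x^-=[-2.4261, -3.7451]  P^-=[0.7772 0.0863; 0.0863 0.4882]  H_jac=[-0.7547 0.0000; 0.0000 -0.5675]  S=[0.7927 0.0360; 0.0360 0.2972]  K=[-0.7365 -0.0757; -0.0401 -0.9272]  nu=[3.6260, 1.0733]  x^+=[-5.1780, -4.8858]  P^+=[0.3415 0.0174; 0.0174 0.2287]
step 3: x^-=[-5.7643, -4.8858]  P^-=[0.6089 0.0428; 0.0428 0.3087]  H_jac=[0.8684 0.0000; 0.0000 -0.9850]  S=[0.8092 -0.0376; -0.0376 0.4395]  K=[0.6516 -0.0402; 0.0138 -0.6906]  nu=[1.9541, -1.6325]  x^+=[-4.4254, -3.7313]  P^+=[0.2627 0.0064; 0.0064 0.0982]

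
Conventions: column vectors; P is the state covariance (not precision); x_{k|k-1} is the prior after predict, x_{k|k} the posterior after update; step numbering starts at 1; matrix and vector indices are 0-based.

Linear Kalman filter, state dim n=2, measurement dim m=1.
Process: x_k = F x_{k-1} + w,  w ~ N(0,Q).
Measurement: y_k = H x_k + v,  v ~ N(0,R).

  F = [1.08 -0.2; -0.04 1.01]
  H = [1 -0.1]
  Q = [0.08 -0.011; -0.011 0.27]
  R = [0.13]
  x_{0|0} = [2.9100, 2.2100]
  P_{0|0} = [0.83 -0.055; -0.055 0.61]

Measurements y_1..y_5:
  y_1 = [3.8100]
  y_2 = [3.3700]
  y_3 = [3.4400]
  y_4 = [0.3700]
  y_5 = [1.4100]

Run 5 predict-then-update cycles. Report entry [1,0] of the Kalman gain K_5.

step 1: x^-=[2.7008, 2.1157]  P^-=[1.0963 -0.2305; -0.2305 0.8980]  S=[1.2814]  K=[0.8735; -0.2500]  nu=[1.3208]  x^+=[3.8546, 1.7855]  P^+=[0.1185 0.0493; 0.0493 0.8180]
step 2: x^-=[3.8058, 1.6492]  P^-=[0.2296 -0.1272; -0.1272 1.1006]  S=[0.3961]  K=[0.6119; -0.5990]  nu=[-0.2709]  x^+=[3.6401, 1.8115]  P^+=[0.0813 0.0180; 0.0180 0.9585]
step 3: x^-=[3.5690, 1.6840]  P^-=[0.2054 -0.1884; -0.1884 1.2465]  S=[0.3856]  K=[0.5817; -0.8118]  nu=[0.0394]  x^+=[3.5919, 1.6520]  P^+=[0.0750 -0.0063; -0.0063 0.9923]
step 4: x^-=[3.5489, 1.5248]  P^-=[0.2099 -0.2216; -0.2216 1.2829]  S=[0.3970]  K=[0.5844; -0.8813]  nu=[-3.0264]  x^+=[1.7801, 4.1920]  P^+=[0.0743 -0.0171; -0.0171 0.9745]
step 5: x^-=[1.0841, 4.1627]  P^-=[0.2130 -0.2299; -0.2299 1.2656]  S=[0.4016]  K=[0.5876; -0.8875]  nu=[0.7421]  x^+=[1.5202, 3.5041]  P^+=[0.0743 -0.0204; -0.0204 0.9493]

K[1,0] = -0.8875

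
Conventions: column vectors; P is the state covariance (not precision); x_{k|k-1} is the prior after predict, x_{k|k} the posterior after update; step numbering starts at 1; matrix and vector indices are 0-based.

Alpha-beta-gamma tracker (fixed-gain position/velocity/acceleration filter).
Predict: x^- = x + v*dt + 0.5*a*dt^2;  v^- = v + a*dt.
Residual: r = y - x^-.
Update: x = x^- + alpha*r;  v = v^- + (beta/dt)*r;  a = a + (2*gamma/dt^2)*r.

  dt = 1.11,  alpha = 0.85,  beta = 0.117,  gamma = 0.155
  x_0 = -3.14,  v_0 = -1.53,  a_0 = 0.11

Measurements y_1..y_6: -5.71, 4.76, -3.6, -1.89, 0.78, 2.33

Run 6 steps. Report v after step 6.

step 1: x_pred=-4.7705  r=-0.9395  x^+=-5.5691  v^+=-1.5069  a^+=-0.1264
step 2: x_pred=-7.3196  r=12.0796  x^+=2.9481  v^+=-0.3739  a^+=2.9129
step 3: x_pred=4.3275  r=-7.9275  x^+=-2.4109  v^+=2.0238  a^+=0.9183
step 4: x_pred=0.4012  r=-2.2912  x^+=-1.5463  v^+=2.8016  a^+=0.3418
step 5: x_pred=1.7741  r=-0.9941  x^+=0.9291  v^+=3.0763  a^+=0.0917
step 6: x_pred=4.4003  r=-2.0703  x^+=2.6405  v^+=2.9599  a^+=-0.4292

v_post = 2.9599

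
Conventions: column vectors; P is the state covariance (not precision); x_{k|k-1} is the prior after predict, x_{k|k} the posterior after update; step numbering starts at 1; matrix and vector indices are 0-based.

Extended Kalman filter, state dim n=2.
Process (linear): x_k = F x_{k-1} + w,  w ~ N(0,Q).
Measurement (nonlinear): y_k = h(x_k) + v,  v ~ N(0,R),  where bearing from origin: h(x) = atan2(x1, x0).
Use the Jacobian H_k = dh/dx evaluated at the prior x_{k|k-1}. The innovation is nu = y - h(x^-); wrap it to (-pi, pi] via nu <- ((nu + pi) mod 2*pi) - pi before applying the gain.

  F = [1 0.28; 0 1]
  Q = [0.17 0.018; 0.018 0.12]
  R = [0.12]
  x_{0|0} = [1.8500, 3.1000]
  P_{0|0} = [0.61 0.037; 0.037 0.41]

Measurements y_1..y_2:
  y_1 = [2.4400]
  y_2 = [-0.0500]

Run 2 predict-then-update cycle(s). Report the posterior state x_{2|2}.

step 1: x^-=[2.7180, 3.1000]  P^-=[0.8329 0.1698; 0.1698 0.5300]  H_jac=[-0.1824 0.1599]  S=[0.1514]  K=[-0.8242; 0.3553]  nu=[1.5890]  x^+=[1.4083, 3.6647]  P^+=[0.7300 0.2141; 0.2141 0.5109]
step 2: x^-=[2.4344, 3.6647]  P^-=[1.0600 0.3752; 0.3752 0.6309]  H_jac=[-0.1893 0.1258]  S=[0.1501]  K=[-1.0226; 0.0554]  nu=[-1.0344]  x^+=[3.4922, 3.6074]  P^+=[0.9030 0.3837; 0.3837 0.6304]

x_post = [3.4922, 3.6074]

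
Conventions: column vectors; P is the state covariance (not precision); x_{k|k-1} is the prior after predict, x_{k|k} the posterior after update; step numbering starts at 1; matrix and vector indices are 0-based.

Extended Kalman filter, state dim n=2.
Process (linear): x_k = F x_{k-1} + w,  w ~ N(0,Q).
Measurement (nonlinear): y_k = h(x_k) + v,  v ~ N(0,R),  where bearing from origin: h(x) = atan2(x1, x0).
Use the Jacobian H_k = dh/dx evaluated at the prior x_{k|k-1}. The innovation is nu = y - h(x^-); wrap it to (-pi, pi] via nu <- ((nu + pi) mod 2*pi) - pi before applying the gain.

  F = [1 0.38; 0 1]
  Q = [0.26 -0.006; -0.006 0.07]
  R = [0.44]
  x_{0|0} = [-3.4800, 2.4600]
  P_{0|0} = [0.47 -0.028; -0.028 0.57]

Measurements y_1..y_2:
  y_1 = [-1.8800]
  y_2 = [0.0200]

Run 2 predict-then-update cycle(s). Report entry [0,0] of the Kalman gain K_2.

K[0,0] = -0.5305

step 1: x^-=[-2.5452, 2.4600]  P^-=[0.7910 0.1826; 0.1826 0.6400]  H_jac=[-0.1963 -0.2031]  S=[0.5115]  K=[-0.3762; -0.3243]  nu=[2.0300]  x^+=[-3.3088, 1.8017]  P^+=[0.7187 0.1202; 0.1202 0.5862]
step 2: x^-=[-2.6242, 1.8017]  P^-=[1.1547 0.3370; 0.3370 0.6562]  H_jac=[-0.1778 -0.2590]  S=[0.5516]  K=[-0.5305; -0.4168]  nu=[-2.5199]  x^+=[-1.2874, 2.8519]  P^+=[0.9994 0.2150; 0.2150 0.5604]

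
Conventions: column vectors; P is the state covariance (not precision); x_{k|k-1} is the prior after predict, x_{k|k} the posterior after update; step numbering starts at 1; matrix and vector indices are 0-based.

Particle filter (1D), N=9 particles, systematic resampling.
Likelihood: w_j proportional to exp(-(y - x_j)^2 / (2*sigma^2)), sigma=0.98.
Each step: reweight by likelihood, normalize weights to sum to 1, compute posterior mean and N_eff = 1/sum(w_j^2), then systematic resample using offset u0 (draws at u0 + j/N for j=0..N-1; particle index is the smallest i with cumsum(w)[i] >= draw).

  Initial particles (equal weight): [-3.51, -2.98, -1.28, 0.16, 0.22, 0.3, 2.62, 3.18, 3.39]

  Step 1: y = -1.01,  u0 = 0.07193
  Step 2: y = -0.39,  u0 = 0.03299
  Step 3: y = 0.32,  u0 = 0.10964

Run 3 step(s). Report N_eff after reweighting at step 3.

N_eff = 6.9567

step 1: w=[0.0155, 0.0533, 0.3867, 0.1969, 0.1827, 0.1644, 0.0004, 0.0000, 0.0000]  mean=-0.5858  Neff=3.9713  idx=[2, 2, 2, 2, 3, 3, 4, 5, 5]
step 2: w=[0.0982, 0.0982, 0.0982, 0.0982, 0.1267, 0.1267, 0.1222, 0.1158, 0.1158]  mean=-0.3659  Neff=8.8944  idx=[0, 1, 2, 3, 4, 5, 6, 7, 8]
step 3: w=[0.0438, 0.0438, 0.0438, 0.0438, 0.1638, 0.1638, 0.1652, 0.1660, 0.1660]  mean=-0.0358  Neff=6.9567  idx=[2, 4, 4, 5, 6, 6, 7, 8, 8]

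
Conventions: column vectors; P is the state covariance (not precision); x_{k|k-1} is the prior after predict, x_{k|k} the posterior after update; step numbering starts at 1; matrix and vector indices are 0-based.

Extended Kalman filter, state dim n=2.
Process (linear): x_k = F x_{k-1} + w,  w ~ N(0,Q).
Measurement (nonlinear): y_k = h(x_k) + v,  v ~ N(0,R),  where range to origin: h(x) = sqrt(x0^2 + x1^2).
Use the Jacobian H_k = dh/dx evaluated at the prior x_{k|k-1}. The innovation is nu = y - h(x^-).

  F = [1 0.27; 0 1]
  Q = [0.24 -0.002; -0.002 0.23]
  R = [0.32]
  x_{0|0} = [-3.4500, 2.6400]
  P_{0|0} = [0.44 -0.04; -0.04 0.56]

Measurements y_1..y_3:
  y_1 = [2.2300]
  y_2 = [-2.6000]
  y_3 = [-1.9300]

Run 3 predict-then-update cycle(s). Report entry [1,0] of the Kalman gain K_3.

step 1: x^-=[-2.7372, 2.6400]  P^-=[0.6992 0.1092; 0.1092 0.7900]  H_jac=[-0.7198 0.6942]  S=[0.9538]  K=[-0.4482; 0.4926]  nu=[-1.5729]  x^+=[-2.0323, 1.8653]  P^+=[0.5076 0.3198; 0.3198 0.5586]
step 2: x^-=[-1.5287, 1.8653]  P^-=[0.9610 0.4686; 0.4686 0.7886]  H_jac=[-0.6339 0.7734]  S=[0.7184]  K=[-0.3435; 0.4355]  nu=[-5.0117]  x^+=[0.1927, -0.3175]  P^+=[0.8763 0.5760; 0.5760 0.6523]
step 3: x^-=[0.1070, -0.3175]  P^-=[1.4749 0.7502; 0.7502 0.8823]  H_jac=[0.3193 -0.9476]  S=[0.8087]  K=[-0.2966; -0.7377]  nu=[-2.2650]  x^+=[0.7789, 1.3533]  P^+=[1.4037 0.5732; 0.5732 0.4423]

K[1,0] = -0.7377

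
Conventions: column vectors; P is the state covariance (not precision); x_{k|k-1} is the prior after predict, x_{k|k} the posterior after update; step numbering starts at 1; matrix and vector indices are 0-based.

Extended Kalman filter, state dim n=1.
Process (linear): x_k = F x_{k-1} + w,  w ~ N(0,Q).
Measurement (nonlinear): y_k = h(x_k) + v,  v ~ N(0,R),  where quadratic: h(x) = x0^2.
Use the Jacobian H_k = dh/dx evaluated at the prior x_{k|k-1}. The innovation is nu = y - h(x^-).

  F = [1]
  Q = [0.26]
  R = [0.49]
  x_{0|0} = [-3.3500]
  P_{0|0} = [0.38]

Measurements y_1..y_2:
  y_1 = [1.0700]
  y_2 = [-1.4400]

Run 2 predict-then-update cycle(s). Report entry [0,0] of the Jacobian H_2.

step 1: x^-=[-3.3500]  P^-=[0.6400]  H_jac=[-6.7000]  S=[29.2196]  K=[-0.1468]  nu=[-10.1525]  x^+=[-1.8601]  P^+=[0.0107]
step 2: x^-=[-1.8601]  P^-=[0.2707]  H_jac=[-3.7202]  S=[4.2370]  K=[-0.2377]  nu=[-4.9000]  x^+=[-0.6953]  P^+=[0.0313]

H_jac[0,0] = -3.7202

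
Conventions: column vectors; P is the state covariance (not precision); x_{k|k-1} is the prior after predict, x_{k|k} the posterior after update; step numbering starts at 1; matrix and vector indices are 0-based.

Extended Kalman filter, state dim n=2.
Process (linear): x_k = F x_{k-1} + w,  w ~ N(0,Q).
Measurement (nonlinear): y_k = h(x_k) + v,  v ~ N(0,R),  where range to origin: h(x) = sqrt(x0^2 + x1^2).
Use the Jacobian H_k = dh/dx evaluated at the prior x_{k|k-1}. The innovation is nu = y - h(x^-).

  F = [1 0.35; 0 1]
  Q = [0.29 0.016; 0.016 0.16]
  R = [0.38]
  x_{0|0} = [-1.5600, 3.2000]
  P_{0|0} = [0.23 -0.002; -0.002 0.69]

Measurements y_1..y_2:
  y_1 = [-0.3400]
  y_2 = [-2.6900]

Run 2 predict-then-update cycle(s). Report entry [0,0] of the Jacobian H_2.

step 1: x^-=[-0.4400, 3.2000]  P^-=[0.6031 0.2555; 0.2555 0.8500]  H_jac=[-0.1362 0.9907]  S=[1.1565]  K=[0.1478; 0.6981]  nu=[-3.5701]  x^+=[-0.9678, 0.7079]  P^+=[0.5779 0.1362; 0.1362 0.2865]
step 2: x^-=[-0.7200, 0.7079]  P^-=[0.9983 0.2524; 0.2524 0.4465]  H_jac=[-0.7131 0.7011]  S=[0.8547]  K=[-0.6258; 0.1556]  nu=[-3.6997]  x^+=[1.5954, 0.1321]  P^+=[0.6635 0.3357; 0.3357 0.4258]

H_jac[0,0] = -0.7131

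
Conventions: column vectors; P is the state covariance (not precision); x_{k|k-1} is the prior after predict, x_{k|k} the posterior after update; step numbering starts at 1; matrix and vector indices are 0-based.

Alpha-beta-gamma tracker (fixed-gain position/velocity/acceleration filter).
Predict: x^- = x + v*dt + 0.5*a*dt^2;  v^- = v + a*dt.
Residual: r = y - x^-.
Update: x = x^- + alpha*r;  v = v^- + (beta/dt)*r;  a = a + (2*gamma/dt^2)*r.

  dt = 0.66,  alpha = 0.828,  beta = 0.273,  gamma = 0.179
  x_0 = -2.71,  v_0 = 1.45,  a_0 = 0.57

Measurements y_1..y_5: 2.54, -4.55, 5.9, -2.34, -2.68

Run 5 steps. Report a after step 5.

step 1: x_pred=-1.6289  r=4.1689  x^+=1.8230  v^+=3.5506  a^+=3.9962
step 2: x_pred=5.0367  r=-9.5867  x^+=-2.9011  v^+=2.2227  a^+=-3.8827
step 3: x_pred=-2.2798  r=8.1798  x^+=4.4931  v^+=3.0435  a^+=2.8399
step 4: x_pred=7.1203  r=-9.4603  x^+=-0.7128  v^+=1.0047  a^+=-4.9351
step 5: x_pred=-1.1246  r=-1.5554  x^+=-2.4125  v^+=-2.8958  a^+=-6.2135

a_post = -6.2135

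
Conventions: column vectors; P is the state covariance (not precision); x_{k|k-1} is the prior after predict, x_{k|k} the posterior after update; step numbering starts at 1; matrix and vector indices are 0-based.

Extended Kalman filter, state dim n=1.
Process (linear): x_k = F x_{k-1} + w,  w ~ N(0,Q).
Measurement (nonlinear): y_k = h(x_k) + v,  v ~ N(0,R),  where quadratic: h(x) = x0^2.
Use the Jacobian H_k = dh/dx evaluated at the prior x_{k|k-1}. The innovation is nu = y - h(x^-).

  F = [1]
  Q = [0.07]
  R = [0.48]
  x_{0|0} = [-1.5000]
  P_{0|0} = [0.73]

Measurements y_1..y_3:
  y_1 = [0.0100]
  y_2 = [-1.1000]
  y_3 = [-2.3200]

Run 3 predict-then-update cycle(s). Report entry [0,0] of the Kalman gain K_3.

step 1: x^-=[-1.5000]  P^-=[0.8000]  H_jac=[-3.0000]  S=[7.6800]  K=[-0.3125]  nu=[-2.2400]  x^+=[-0.8000]  P^+=[0.0500]
step 2: x^-=[-0.8000]  P^-=[0.1200]  H_jac=[-1.6000]  S=[0.7872]  K=[-0.2439]  nu=[-1.7400]  x^+=[-0.3756]  P^+=[0.0732]
step 3: x^-=[-0.3756]  P^-=[0.1432]  H_jac=[-0.7512]  S=[0.5608]  K=[-0.1918]  nu=[-2.4611]  x^+=[0.0964]  P^+=[0.1225]

K[0,0] = -0.1918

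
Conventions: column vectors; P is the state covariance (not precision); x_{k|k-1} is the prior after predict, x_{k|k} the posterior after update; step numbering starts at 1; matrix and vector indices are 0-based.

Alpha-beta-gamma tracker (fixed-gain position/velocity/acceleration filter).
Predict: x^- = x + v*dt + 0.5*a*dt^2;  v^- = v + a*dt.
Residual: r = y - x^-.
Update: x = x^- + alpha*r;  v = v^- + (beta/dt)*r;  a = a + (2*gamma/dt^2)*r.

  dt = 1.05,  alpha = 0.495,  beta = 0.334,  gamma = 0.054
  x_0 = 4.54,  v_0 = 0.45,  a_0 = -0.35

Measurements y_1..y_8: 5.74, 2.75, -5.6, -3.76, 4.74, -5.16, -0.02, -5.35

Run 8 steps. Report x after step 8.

step 1: x_pred=4.8196  r=0.9204  x^+=5.2752  v^+=0.3753  a^+=-0.2598
step 2: x_pred=5.5260  r=-2.7760  x^+=4.1519  v^+=-0.7806  a^+=-0.5318
step 3: x_pred=3.0391  r=-8.6391  x^+=-1.2372  v^+=-4.0870  a^+=-1.3781
step 4: x_pred=-6.2882  r=2.5282  x^+=-5.0368  v^+=-4.7297  a^+=-1.1304
step 5: x_pred=-10.6261  r=15.3661  x^+=-3.0199  v^+=-1.0288  a^+=0.3749
step 6: x_pred=-3.8934  r=-1.2666  x^+=-4.5204  v^+=-1.0380  a^+=0.2508
step 7: x_pred=-5.4721  r=5.4521  x^+=-2.7733  v^+=0.9596  a^+=0.7849
step 8: x_pred=-1.3331  r=-4.0169  x^+=-3.3215  v^+=0.5059  a^+=0.3914

x_post = -3.3215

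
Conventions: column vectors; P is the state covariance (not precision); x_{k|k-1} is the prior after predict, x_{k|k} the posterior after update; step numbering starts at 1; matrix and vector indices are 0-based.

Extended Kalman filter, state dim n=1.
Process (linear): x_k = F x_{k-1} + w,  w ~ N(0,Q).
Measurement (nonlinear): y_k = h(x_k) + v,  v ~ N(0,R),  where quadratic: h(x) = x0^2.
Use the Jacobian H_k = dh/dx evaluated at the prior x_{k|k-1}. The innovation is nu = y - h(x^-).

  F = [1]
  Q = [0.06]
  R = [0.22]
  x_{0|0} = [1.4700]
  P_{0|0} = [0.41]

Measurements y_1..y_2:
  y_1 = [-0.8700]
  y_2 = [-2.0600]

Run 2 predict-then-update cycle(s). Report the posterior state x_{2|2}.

x_post = [-0.1402]

step 1: x^-=[1.4700]  P^-=[0.4700]  H_jac=[2.9400]  S=[4.2825]  K=[0.3227]  nu=[-3.0309]  x^+=[0.4920]  P^+=[0.0241]
step 2: x^-=[0.4920]  P^-=[0.0841]  H_jac=[0.9841]  S=[0.3015]  K=[0.2747]  nu=[-2.3021]  x^+=[-0.1402]  P^+=[0.0614]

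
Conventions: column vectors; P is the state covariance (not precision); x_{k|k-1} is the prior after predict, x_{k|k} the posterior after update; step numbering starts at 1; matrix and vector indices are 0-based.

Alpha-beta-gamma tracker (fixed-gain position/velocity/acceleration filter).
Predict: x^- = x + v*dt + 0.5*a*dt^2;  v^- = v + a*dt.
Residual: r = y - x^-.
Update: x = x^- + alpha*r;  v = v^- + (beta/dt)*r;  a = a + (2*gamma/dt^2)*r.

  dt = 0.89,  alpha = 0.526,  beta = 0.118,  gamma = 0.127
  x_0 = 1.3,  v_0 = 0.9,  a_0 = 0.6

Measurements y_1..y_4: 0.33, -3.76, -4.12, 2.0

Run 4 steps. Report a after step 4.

a_post = -0.4391

step 1: x_pred=2.3386  r=-2.0086  x^+=1.2821  v^+=1.1677  a^+=-0.0441
step 2: x_pred=2.3039  r=-6.0639  x^+=-0.8857  v^+=0.3245  a^+=-1.9886
step 3: x_pred=-1.3845  r=-2.7355  x^+=-2.8234  v^+=-1.8081  a^+=-2.8658
step 4: x_pred=-5.5675  r=7.5675  x^+=-1.5870  v^+=-3.3552  a^+=-0.4391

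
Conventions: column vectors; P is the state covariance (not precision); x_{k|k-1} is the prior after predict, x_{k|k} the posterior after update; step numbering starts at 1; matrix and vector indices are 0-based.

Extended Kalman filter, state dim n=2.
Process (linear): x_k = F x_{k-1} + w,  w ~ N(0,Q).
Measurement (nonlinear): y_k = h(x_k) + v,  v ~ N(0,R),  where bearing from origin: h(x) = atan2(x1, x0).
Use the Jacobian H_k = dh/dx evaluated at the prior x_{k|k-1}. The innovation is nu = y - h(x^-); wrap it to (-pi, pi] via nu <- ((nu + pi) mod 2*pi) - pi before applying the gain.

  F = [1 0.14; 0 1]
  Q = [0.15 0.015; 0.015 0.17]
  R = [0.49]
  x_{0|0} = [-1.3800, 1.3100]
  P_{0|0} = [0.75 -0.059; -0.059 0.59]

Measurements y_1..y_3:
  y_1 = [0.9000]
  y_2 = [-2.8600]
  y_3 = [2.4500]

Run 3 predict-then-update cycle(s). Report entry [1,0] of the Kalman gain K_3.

K[1,0] = -0.3990

step 1: x^-=[-1.1966, 1.3100]  P^-=[0.8950 0.0386; 0.0386 0.7600]  H_jac=[-0.4161 -0.3801]  S=[0.7670]  K=[-0.5047; -0.3976]  nu=[-1.4110]  x^+=[-0.4844, 1.8710]  P^+=[0.6996 -0.1153; -0.1153 0.6388]
step 2: x^-=[-0.2225, 1.8710]  P^-=[0.8299 -0.0109; -0.0109 0.8088]  H_jac=[-0.5270 -0.0627]  S=[0.7230]  K=[-0.6040; -0.0622]  nu=[1.7340]  x^+=[-1.2699, 1.7632]  P^+=[0.5661 -0.0380; -0.0380 0.8060]
step 3: x^-=[-1.0230, 1.7632]  P^-=[0.7213 0.0898; 0.0898 0.9760]  H_jac=[-0.4243 -0.2462]  S=[0.6978]  K=[-0.4703; -0.3990]  nu=[0.3535]  x^+=[-1.1893, 1.6222]  P^+=[0.5669 -0.0411; -0.0411 0.8649]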